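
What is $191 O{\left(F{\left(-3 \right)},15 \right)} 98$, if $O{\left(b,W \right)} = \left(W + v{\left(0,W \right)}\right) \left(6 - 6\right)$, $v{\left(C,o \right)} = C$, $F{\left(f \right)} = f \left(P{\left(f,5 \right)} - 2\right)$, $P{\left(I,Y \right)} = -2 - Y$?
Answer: $0$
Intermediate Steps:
$F{\left(f \right)} = - 9 f$ ($F{\left(f \right)} = f \left(\left(-2 - 5\right) - 2\right) = f \left(-7 - 2\right) = f \left(-9\right) = - 9 f$)
$O{\left(b,W \right)} = 0$ ($O{\left(b,W \right)} = \left(W + 0\right) \left(6 - 6\right) = W 0 = 0$)
$191 O{\left(F{\left(-3 \right)},15 \right)} 98 = 191 \cdot 0 \cdot 98 = 0 \cdot 98 = 0$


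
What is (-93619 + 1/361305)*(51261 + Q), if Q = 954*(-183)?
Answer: 37579589214134/3255 ≈ 1.1545e+10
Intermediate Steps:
Q = -174582
(-93619 + 1/361305)*(51261 + Q) = (-93619 + 1/361305)*(51261 - 174582) = (-93619 + 1/361305)*(-123321) = -33825012794/361305*(-123321) = 37579589214134/3255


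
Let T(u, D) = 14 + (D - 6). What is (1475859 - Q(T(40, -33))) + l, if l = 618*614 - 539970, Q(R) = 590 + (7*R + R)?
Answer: 1314951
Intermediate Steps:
T(u, D) = 8 + D (T(u, D) = 14 + (-6 + D) = 8 + D)
Q(R) = 590 + 8*R
l = -160518 (l = 379452 - 539970 = -160518)
(1475859 - Q(T(40, -33))) + l = (1475859 - (590 + 8*(8 - 33))) - 160518 = (1475859 - (590 + 8*(-25))) - 160518 = (1475859 - (590 - 200)) - 160518 = (1475859 - 1*390) - 160518 = (1475859 - 390) - 160518 = 1475469 - 160518 = 1314951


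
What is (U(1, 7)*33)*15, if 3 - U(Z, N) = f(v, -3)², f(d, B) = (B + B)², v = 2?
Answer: -640035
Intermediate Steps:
f(d, B) = 4*B² (f(d, B) = (2*B)² = 4*B²)
U(Z, N) = -1293 (U(Z, N) = 3 - (4*(-3)²)² = 3 - (4*9)² = 3 - 1*36² = 3 - 1*1296 = 3 - 1296 = -1293)
(U(1, 7)*33)*15 = -1293*33*15 = -42669*15 = -640035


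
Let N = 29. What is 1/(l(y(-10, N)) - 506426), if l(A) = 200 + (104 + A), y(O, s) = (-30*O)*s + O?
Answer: -1/497432 ≈ -2.0103e-6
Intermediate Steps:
y(O, s) = O - 30*O*s (y(O, s) = -30*O*s + O = O - 30*O*s)
l(A) = 304 + A
1/(l(y(-10, N)) - 506426) = 1/((304 - 10*(1 - 30*29)) - 506426) = 1/((304 - 10*(1 - 870)) - 506426) = 1/((304 - 10*(-869)) - 506426) = 1/((304 + 8690) - 506426) = 1/(8994 - 506426) = 1/(-497432) = -1/497432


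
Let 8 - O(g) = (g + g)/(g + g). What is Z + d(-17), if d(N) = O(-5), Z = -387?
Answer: -380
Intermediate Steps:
O(g) = 7 (O(g) = 8 - (g + g)/(g + g) = 8 - 2*g/(2*g) = 8 - 2*g*1/(2*g) = 8 - 1*1 = 8 - 1 = 7)
d(N) = 7
Z + d(-17) = -387 + 7 = -380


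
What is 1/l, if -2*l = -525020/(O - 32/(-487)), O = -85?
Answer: -41363/127842370 ≈ -0.00032355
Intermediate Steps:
l = -127842370/41363 (l = -(-262510)/(-85 - 32/(-487)) = -(-262510)/(-85 - 32*(-1/487)) = -(-262510)/(-85 + 32/487) = -(-262510)/(-41363/487) = -(-262510)*(-487)/41363 = -½*255684740/41363 = -127842370/41363 ≈ -3090.7)
1/l = 1/(-127842370/41363) = -41363/127842370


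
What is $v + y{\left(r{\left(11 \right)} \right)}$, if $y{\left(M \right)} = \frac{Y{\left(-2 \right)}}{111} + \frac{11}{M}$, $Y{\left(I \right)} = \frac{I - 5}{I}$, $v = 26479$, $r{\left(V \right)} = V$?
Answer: $\frac{5878567}{222} \approx 26480.0$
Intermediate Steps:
$Y{\left(I \right)} = \frac{-5 + I}{I}$ ($Y{\left(I \right)} = \frac{I - 5}{I} = \frac{-5 + I}{I}$)
$y{\left(M \right)} = \frac{7}{222} + \frac{11}{M}$ ($y{\left(M \right)} = \frac{\frac{1}{-2} \left(-5 - 2\right)}{111} + \frac{11}{M} = \left(- \frac{1}{2}\right) \left(-7\right) \frac{1}{111} + \frac{11}{M} = \frac{7}{2} \cdot \frac{1}{111} + \frac{11}{M} = \frac{7}{222} + \frac{11}{M}$)
$v + y{\left(r{\left(11 \right)} \right)} = 26479 + \left(\frac{7}{222} + \frac{11}{11}\right) = 26479 + \left(\frac{7}{222} + 11 \cdot \frac{1}{11}\right) = 26479 + \left(\frac{7}{222} + 1\right) = 26479 + \frac{229}{222} = \frac{5878567}{222}$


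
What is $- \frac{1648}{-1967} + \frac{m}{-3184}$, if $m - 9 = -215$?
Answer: $\frac{2826217}{3131464} \approx 0.90252$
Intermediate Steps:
$m = -206$ ($m = 9 - 215 = -206$)
$- \frac{1648}{-1967} + \frac{m}{-3184} = - \frac{1648}{-1967} - \frac{206}{-3184} = \left(-1648\right) \left(- \frac{1}{1967}\right) - - \frac{103}{1592} = \frac{1648}{1967} + \frac{103}{1592} = \frac{2826217}{3131464}$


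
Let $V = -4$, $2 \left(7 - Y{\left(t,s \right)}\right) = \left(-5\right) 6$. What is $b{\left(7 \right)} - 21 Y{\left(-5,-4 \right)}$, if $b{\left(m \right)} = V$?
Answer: $-466$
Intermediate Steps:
$Y{\left(t,s \right)} = 22$ ($Y{\left(t,s \right)} = 7 - \frac{\left(-5\right) 6}{2} = 7 - -15 = 7 + 15 = 22$)
$b{\left(m \right)} = -4$
$b{\left(7 \right)} - 21 Y{\left(-5,-4 \right)} = -4 - 462 = -466$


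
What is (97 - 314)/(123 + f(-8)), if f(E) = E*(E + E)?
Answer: -217/251 ≈ -0.86454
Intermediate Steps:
f(E) = 2*E² (f(E) = E*(2*E) = 2*E²)
(97 - 314)/(123 + f(-8)) = (97 - 314)/(123 + 2*(-8)²) = -217/(123 + 2*64) = -217/(123 + 128) = -217/251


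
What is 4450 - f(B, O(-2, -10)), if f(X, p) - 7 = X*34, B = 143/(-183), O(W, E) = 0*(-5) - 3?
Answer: 817931/183 ≈ 4469.6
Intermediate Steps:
O(W, E) = -3 (O(W, E) = 0 - 3 = -3)
B = -143/183 (B = 143*(-1/183) = -143/183 ≈ -0.78142)
f(X, p) = 7 + 34*X (f(X, p) = 7 + X*34 = 7 + 34*X)
4450 - f(B, O(-2, -10)) = 4450 - (7 + 34*(-143/183)) = 4450 - (7 - 4862/183) = 4450 - 1*(-3581/183) = 4450 + 3581/183 = 817931/183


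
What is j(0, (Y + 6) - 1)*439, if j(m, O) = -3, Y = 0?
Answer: -1317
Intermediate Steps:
j(0, (Y + 6) - 1)*439 = -3*439 = -1317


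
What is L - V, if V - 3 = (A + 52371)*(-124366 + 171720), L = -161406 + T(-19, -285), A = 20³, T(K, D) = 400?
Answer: -2858969343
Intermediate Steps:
A = 8000
L = -161006 (L = -161406 + 400 = -161006)
V = 2858808337 (V = 3 + (8000 + 52371)*(-124366 + 171720) = 3 + 60371*47354 = 3 + 2858808334 = 2858808337)
L - V = -161006 - 1*2858808337 = -161006 - 2858808337 = -2858969343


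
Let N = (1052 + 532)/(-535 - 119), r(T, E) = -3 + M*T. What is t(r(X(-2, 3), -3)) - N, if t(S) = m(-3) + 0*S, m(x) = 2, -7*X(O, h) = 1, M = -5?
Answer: 482/109 ≈ 4.4220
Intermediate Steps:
X(O, h) = -⅐ (X(O, h) = -⅐*1 = -⅐)
r(T, E) = -3 - 5*T
t(S) = 2 (t(S) = 2 + 0*S = 2 + 0 = 2)
N = -264/109 (N = 1584/(-654) = 1584*(-1/654) = -264/109 ≈ -2.4220)
t(r(X(-2, 3), -3)) - N = 2 - 1*(-264/109) = 2 + 264/109 = 482/109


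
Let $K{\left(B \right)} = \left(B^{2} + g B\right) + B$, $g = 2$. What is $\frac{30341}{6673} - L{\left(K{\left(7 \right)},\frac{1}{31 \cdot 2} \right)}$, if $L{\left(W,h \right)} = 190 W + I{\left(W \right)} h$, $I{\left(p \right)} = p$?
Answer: $- \frac{2750570884}{206863} \approx -13297.0$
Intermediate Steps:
$K{\left(B \right)} = B^{2} + 3 B$ ($K{\left(B \right)} = \left(B^{2} + 2 B\right) + B = B^{2} + 3 B$)
$L{\left(W,h \right)} = 190 W + W h$
$\frac{30341}{6673} - L{\left(K{\left(7 \right)},\frac{1}{31 \cdot 2} \right)} = \frac{30341}{6673} - 7 \left(3 + 7\right) \left(190 + \frac{1}{31 \cdot 2}\right) = 30341 \cdot \frac{1}{6673} - 7 \cdot 10 \left(190 + \frac{1}{62}\right) = \frac{30341}{6673} - 70 \left(190 + \frac{1}{62}\right) = \frac{30341}{6673} - 70 \cdot \frac{11781}{62} = \frac{30341}{6673} - \frac{412335}{31} = - \frac{2750570884}{206863}$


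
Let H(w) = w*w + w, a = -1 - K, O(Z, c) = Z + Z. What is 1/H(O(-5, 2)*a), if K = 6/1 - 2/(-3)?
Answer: 9/53590 ≈ 0.00016794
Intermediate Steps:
O(Z, c) = 2*Z
K = 20/3 (K = 6*1 - 2*(-⅓) = 6 + ⅔ = 20/3 ≈ 6.6667)
a = -23/3 (a = -1 - 1*20/3 = -1 - 20/3 = -23/3 ≈ -7.6667)
H(w) = w + w² (H(w) = w² + w = w + w²)
1/H(O(-5, 2)*a) = 1/(((2*(-5))*(-23/3))*(1 + (2*(-5))*(-23/3))) = 1/((-10*(-23/3))*(1 - 10*(-23/3))) = 1/(230*(1 + 230/3)/3) = 1/((230/3)*(233/3)) = 1/(53590/9) = 9/53590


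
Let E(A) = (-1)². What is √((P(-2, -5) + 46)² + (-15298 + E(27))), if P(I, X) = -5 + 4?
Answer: 2*I*√3318 ≈ 115.2*I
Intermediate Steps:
P(I, X) = -1
E(A) = 1
√((P(-2, -5) + 46)² + (-15298 + E(27))) = √((-1 + 46)² + (-15298 + 1)) = √(45² - 15297) = √(2025 - 15297) = √(-13272) = 2*I*√3318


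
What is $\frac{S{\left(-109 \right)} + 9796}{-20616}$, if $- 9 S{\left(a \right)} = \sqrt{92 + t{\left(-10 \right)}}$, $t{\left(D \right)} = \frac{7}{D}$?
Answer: $- \frac{2449}{5154} + \frac{\sqrt{9130}}{1855440} \approx -0.47511$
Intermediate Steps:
$S{\left(a \right)} = - \frac{\sqrt{9130}}{90}$ ($S{\left(a \right)} = - \frac{\sqrt{92 + \frac{7}{-10}}}{9} = - \frac{\sqrt{92 + 7 \left(- \frac{1}{10}\right)}}{9} = - \frac{\sqrt{92 - \frac{7}{10}}}{9} = - \frac{\sqrt{\frac{913}{10}}}{9} = - \frac{\frac{1}{10} \sqrt{9130}}{9} = - \frac{\sqrt{9130}}{90}$)
$\frac{S{\left(-109 \right)} + 9796}{-20616} = \frac{- \frac{\sqrt{9130}}{90} + 9796}{-20616} = \left(9796 - \frac{\sqrt{9130}}{90}\right) \left(- \frac{1}{20616}\right) = - \frac{2449}{5154} + \frac{\sqrt{9130}}{1855440}$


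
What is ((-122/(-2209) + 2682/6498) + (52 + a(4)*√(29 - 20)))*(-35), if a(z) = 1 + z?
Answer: -1883079310/797449 ≈ -2361.4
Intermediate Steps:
((-122/(-2209) + 2682/6498) + (52 + a(4)*√(29 - 20)))*(-35) = ((-122/(-2209) + 2682/6498) + (52 + (1 + 4)*√(29 - 20)))*(-35) = ((-122*(-1/2209) + 2682*(1/6498)) + (52 + 5*√9))*(-35) = ((122/2209 + 149/361) + (52 + 5*3))*(-35) = (373183/797449 + (52 + 15))*(-35) = (373183/797449 + 67)*(-35) = (53802266/797449)*(-35) = -1883079310/797449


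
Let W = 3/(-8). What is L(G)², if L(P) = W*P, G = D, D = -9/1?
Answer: 729/64 ≈ 11.391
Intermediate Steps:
D = -9 (D = -9*1 = -9)
G = -9
W = -3/8 (W = 3*(-⅛) = -3/8 ≈ -0.37500)
L(P) = -3*P/8
L(G)² = (-3/8*(-9))² = (27/8)² = 729/64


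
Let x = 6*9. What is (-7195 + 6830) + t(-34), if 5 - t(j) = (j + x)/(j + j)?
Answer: -6115/17 ≈ -359.71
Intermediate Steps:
x = 54
t(j) = 5 - (54 + j)/(2*j) (t(j) = 5 - (j + 54)/(j + j) = 5 - (54 + j)/(2*j))
(-7195 + 6830) + t(-34) = (-7195 + 6830) + (9/2 - 27/(-34)) = -365 + (9/2 - 27*(-1/34)) = -365 + (9/2 + 27/34) = -365 + 90/17 = -6115/17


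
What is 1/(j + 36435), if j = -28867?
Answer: 1/7568 ≈ 0.00013214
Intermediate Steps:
1/(j + 36435) = 1/(-28867 + 36435) = 1/7568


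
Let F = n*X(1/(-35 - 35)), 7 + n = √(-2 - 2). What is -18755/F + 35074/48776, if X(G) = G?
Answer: -17240274703/99428 - 2625700*I/53 ≈ -1.7339e+5 - 49542.0*I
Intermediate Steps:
n = -7 + 2*I (n = -7 + √(-2 - 2) = -7 + √(-4) = -7 + 2*I ≈ -7.0 + 2.0*I)
F = ⅒ - I/35 (F = (-7 + 2*I)/(-35 - 35) = (-7 + 2*I)/(-70) = (-7 + 2*I)*(-1/70) = ⅒ - I/35 ≈ 0.1 - 0.028571*I)
-18755/F + 35074/48776 = -18755*4900*(⅒ + I/35)/53 + 35074/48776 = -91899500*(⅒ + I/35)/53 + 35074*(1/48776) = -91899500*(⅒ + I/35)/53 + 1349/1876 = 1349/1876 - 91899500*(⅒ + I/35)/53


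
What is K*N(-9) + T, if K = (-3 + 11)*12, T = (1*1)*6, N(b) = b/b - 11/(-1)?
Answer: 1158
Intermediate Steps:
N(b) = 12 (N(b) = 1 - 11*(-1) = 1 + 11 = 12)
T = 6 (T = 1*6 = 6)
K = 96 (K = 8*12 = 96)
K*N(-9) + T = 96*12 + 6 = 1152 + 6 = 1158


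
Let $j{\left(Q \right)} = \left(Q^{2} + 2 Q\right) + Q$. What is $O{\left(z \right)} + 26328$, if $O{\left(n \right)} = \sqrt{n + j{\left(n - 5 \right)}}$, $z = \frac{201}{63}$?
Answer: $26328 + \frac{\sqrt{457}}{21} \approx 26329.0$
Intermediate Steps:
$j{\left(Q \right)} = Q^{2} + 3 Q$
$z = \frac{67}{21}$ ($z = 201 \cdot \frac{1}{63} = \frac{67}{21} \approx 3.1905$)
$O{\left(n \right)} = \sqrt{n + \left(-5 + n\right) \left(-2 + n\right)}$ ($O{\left(n \right)} = \sqrt{n + \left(n - 5\right) \left(3 + \left(n - 5\right)\right)} = \sqrt{n + \left(-5 + n\right) \left(3 + \left(-5 + n\right)\right)} = \sqrt{n + \left(-5 + n\right) \left(-2 + n\right)}$)
$O{\left(z \right)} + 26328 = \sqrt{\frac{67}{21} + \left(-5 + \frac{67}{21}\right) \left(-2 + \frac{67}{21}\right)} + 26328 = \sqrt{\frac{67}{21} - \frac{950}{441}} + 26328 = \sqrt{\frac{457}{441}} + 26328 = \frac{\sqrt{457}}{21} + 26328 = 26328 + \frac{\sqrt{457}}{21}$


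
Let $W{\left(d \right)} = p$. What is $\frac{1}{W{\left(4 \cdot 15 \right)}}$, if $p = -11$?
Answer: $- \frac{1}{11} \approx -0.090909$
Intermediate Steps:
$W{\left(d \right)} = -11$
$\frac{1}{W{\left(4 \cdot 15 \right)}} = \frac{1}{-11} = - \frac{1}{11}$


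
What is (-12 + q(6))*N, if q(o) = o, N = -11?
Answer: 66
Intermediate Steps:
(-12 + q(6))*N = (-12 + 6)*(-11) = -6*(-11) = 66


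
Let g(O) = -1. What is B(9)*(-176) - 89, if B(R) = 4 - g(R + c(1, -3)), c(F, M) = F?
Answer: -969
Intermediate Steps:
B(R) = 5 (B(R) = 4 - 1*(-1) = 4 + 1 = 5)
B(9)*(-176) - 89 = 5*(-176) - 89 = -880 - 89 = -969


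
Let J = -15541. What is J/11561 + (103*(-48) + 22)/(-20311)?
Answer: -258750009/234815471 ≈ -1.1019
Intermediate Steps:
J/11561 + (103*(-48) + 22)/(-20311) = -15541/11561 + (103*(-48) + 22)/(-20311) = -15541*1/11561 + (-4944 + 22)*(-1/20311) = -15541/11561 - 4922*(-1/20311) = -15541/11561 + 4922/20311 = -258750009/234815471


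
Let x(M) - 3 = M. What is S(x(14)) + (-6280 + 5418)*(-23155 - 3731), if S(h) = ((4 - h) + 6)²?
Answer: 23175781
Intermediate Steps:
x(M) = 3 + M
S(h) = (10 - h)²
S(x(14)) + (-6280 + 5418)*(-23155 - 3731) = (-10 + (3 + 14))² + (-6280 + 5418)*(-23155 - 3731) = (-10 + 17)² - 862*(-26886) = 7² + 23175732 = 49 + 23175732 = 23175781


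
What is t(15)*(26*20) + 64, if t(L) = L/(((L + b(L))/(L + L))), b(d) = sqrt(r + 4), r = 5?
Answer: 13064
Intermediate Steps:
b(d) = 3 (b(d) = sqrt(5 + 4) = sqrt(9) = 3)
t(L) = 2*L**2/(3 + L) (t(L) = L/(((L + 3)/(L + L))) = L/(((3 + L)/((2*L)))) = L/(((3 + L)*(1/(2*L)))) = L/(((3 + L)/(2*L))) = L*(2*L/(3 + L)) = 2*L**2/(3 + L))
t(15)*(26*20) + 64 = (2*15**2/(3 + 15))*(26*20) + 64 = (2*225/18)*520 + 64 = (2*225*(1/18))*520 + 64 = 25*520 + 64 = 13000 + 64 = 13064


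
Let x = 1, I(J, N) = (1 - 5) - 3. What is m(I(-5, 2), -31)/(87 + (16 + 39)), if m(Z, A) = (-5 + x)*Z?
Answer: 14/71 ≈ 0.19718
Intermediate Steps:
I(J, N) = -7 (I(J, N) = -4 - 3 = -7)
m(Z, A) = -4*Z (m(Z, A) = (-5 + 1)*Z = -4*Z)
m(I(-5, 2), -31)/(87 + (16 + 39)) = (-4*(-7))/(87 + (16 + 39)) = 28/(87 + 55) = 28/142 = (1/142)*28 = 14/71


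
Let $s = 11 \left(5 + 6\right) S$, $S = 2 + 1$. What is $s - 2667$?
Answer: $-2304$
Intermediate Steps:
$S = 3$
$s = 363$ ($s = 11 \left(5 + 6\right) 3 = 11 \cdot 11 \cdot 3 = 121 \cdot 3 = 363$)
$s - 2667 = 363 - 2667 = -2304$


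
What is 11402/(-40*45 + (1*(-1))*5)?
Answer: -11402/1805 ≈ -6.3169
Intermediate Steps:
11402/(-40*45 + (1*(-1))*5) = 11402/(-1800 - 1*5) = 11402/(-1800 - 5) = 11402/(-1805) = 11402*(-1/1805) = -11402/1805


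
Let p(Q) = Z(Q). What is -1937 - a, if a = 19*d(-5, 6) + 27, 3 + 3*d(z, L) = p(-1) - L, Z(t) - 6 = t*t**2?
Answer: -5816/3 ≈ -1938.7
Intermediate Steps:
Z(t) = 6 + t**3 (Z(t) = 6 + t*t**2 = 6 + t**3)
p(Q) = 6 + Q**3
d(z, L) = 2/3 - L/3 (d(z, L) = -1 + ((6 + (-1)**3) - L)/3 = -1 + ((6 - 1) - L)/3 = -1 + (5 - L)/3 = -1 + (5/3 - L/3) = 2/3 - L/3)
a = 5/3 (a = 19*(2/3 - 1/3*6) + 27 = 19*(2/3 - 2) + 27 = 19*(-4/3) + 27 = -76/3 + 27 = 5/3 ≈ 1.6667)
-1937 - a = -1937 - 1*5/3 = -1937 - 5/3 = -5816/3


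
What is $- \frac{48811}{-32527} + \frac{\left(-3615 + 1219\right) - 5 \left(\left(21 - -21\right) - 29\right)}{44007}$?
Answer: $\frac{2067976730}{1431415689} \approx 1.4447$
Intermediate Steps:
$- \frac{48811}{-32527} + \frac{\left(-3615 + 1219\right) - 5 \left(\left(21 - -21\right) - 29\right)}{44007} = \left(-48811\right) \left(- \frac{1}{32527}\right) + \left(-2396 - 5 \left(\left(21 + 21\right) - 29\right)\right) \frac{1}{44007} = \frac{48811}{32527} + \left(-2396 - 5 \left(42 - 29\right)\right) \frac{1}{44007} = \frac{48811}{32527} + \left(-2396 - 65\right) \frac{1}{44007} = \frac{48811}{32527} - \frac{2461}{44007} = \frac{2067976730}{1431415689}$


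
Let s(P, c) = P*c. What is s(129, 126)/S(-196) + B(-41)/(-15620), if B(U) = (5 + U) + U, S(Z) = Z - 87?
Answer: -23078699/401860 ≈ -57.430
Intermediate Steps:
S(Z) = -87 + Z
B(U) = 5 + 2*U
s(129, 126)/S(-196) + B(-41)/(-15620) = (129*126)/(-87 - 196) + (5 + 2*(-41))/(-15620) = 16254/(-283) + (5 - 82)*(-1/15620) = 16254*(-1/283) - 77*(-1/15620) = -16254/283 + 7/1420 = -23078699/401860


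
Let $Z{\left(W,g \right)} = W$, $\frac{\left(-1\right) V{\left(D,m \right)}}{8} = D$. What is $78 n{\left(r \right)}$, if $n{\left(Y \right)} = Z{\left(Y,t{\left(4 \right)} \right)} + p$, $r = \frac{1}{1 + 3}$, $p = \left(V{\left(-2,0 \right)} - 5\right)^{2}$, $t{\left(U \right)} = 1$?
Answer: $\frac{18915}{2} \approx 9457.5$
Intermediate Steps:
$V{\left(D,m \right)} = - 8 D$
$p = 121$ ($p = \left(\left(-8\right) \left(-2\right) - 5\right)^{2} = \left(16 - 5\right)^{2} = 11^{2} = 121$)
$r = \frac{1}{4} \approx 0.25$
$n{\left(Y \right)} = 121 + Y$ ($n{\left(Y \right)} = Y + 121 = 121 + Y$)
$78 n{\left(r \right)} = 78 \left(121 + \frac{1}{4}\right) = 78 \cdot \frac{485}{4} = \frac{18915}{2}$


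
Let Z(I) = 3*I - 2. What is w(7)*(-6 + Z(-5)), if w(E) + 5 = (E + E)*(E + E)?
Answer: -4393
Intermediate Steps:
Z(I) = -2 + 3*I
w(E) = -5 + 4*E² (w(E) = -5 + (E + E)*(E + E) = -5 + (2*E)*(2*E) = -5 + 4*E²)
w(7)*(-6 + Z(-5)) = (-5 + 4*7²)*(-6 + (-2 + 3*(-5))) = (-5 + 4*49)*(-6 + (-2 - 15)) = (-5 + 196)*(-6 - 17) = 191*(-23) = -4393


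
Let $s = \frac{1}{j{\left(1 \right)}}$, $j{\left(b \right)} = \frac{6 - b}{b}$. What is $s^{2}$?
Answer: $\frac{1}{25} \approx 0.04$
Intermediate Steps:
$j{\left(b \right)} = \frac{6 - b}{b}$
$s = \frac{1}{5}$ ($s = \frac{1}{1^{-1} \left(6 - 1\right)} = \frac{1}{1 \left(6 - 1\right)} = \frac{1}{1 \cdot 5} = \frac{1}{5} \approx 0.2$)
$s^{2} = \left(\frac{1}{5}\right)^{2} = \frac{1}{25}$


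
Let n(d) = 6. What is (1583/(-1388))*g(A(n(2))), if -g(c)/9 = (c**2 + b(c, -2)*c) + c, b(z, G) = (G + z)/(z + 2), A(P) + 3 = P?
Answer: 897561/6940 ≈ 129.33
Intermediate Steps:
A(P) = -3 + P
b(z, G) = (G + z)/(2 + z)
g(c) = -9*c - 9*c**2 - 9*c*(-2 + c)/(2 + c) (g(c) = -9*((c**2 + ((-2 + c)/(2 + c))*c) + c) = -9*((c**2 + c*(-2 + c)/(2 + c)) + c) = -9*(c + c**2 + c*(-2 + c)/(2 + c)) = -9*c - 9*c**2 - 9*c*(-2 + c)/(2 + c))
(1583/(-1388))*g(A(n(2))) = (1583/(-1388))*(9*(-3 + 6)**2*(-4 - (-3 + 6))/(2 + (-3 + 6))) = (1583*(-1/1388))*(9*3**2*(-4 - 1*3)/(2 + 3)) = -14247*9*(-4 - 3)/(1388*5) = -14247*9*(-7)/(1388*5) = -1583/1388*(-567/5) = 897561/6940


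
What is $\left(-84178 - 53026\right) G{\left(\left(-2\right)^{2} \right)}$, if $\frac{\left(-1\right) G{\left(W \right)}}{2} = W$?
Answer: $1097632$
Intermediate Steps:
$G{\left(W \right)} = - 2 W$
$\left(-84178 - 53026\right) G{\left(\left(-2\right)^{2} \right)} = \left(-84178 - 53026\right) \left(- 2 \left(-2\right)^{2}\right) = - 137204 \left(\left(-2\right) 4\right) = \left(-137204\right) \left(-8\right) = 1097632$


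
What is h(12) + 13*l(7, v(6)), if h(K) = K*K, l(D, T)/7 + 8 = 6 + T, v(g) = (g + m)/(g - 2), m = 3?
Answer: 667/4 ≈ 166.75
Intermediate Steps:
v(g) = (3 + g)/(-2 + g) (v(g) = (g + 3)/(g - 2) = (3 + g)/(-2 + g))
l(D, T) = -14 + 7*T (l(D, T) = -56 + 7*(6 + T) = -56 + (42 + 7*T) = -14 + 7*T)
h(K) = K²
h(12) + 13*l(7, v(6)) = 12² + 13*(-14 + 7*((3 + 6)/(-2 + 6))) = 144 + 13*(-14 + 7*(9/4)) = 144 + 13*(-14 + 63/4) = 144 + 13*(7/4) = 144 + 91/4 = 667/4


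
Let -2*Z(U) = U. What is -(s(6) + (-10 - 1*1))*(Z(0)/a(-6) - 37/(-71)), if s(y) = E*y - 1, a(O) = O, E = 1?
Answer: 222/71 ≈ 3.1268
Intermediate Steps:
Z(U) = -U/2
s(y) = -1 + y (s(y) = 1*y - 1 = y - 1 = -1 + y)
-(s(6) + (-10 - 1*1))*(Z(0)/a(-6) - 37/(-71)) = -((-1 + 6) + (-10 - 1*1))*(-1/2*0/(-6) - 37/(-71)) = -(5 + (-10 - 1))*(0*(-1/6) - 37*(-1/71)) = -(5 - 11)*(0 + 37/71) = -(-6)*37/71 = -1*(-222/71) = 222/71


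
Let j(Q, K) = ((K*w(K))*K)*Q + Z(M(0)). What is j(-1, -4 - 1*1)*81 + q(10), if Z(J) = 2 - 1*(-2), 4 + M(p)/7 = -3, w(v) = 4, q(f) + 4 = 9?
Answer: -7771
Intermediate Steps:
q(f) = 5 (q(f) = -4 + 9 = 5)
M(p) = -49 (M(p) = -28 + 7*(-3) = -28 - 21 = -49)
Z(J) = 4 (Z(J) = 2 + 2 = 4)
j(Q, K) = 4 + 4*Q*K² (j(Q, K) = ((K*4)*K)*Q + 4 = ((4*K)*K)*Q + 4 = (4*K²)*Q + 4 = 4*Q*K² + 4 = 4 + 4*Q*K²)
j(-1, -4 - 1*1)*81 + q(10) = (4 + 4*(-1)*(-4 - 1*1)²)*81 + 5 = (4 + 4*(-1)*(-4 - 1)²)*81 + 5 = (4 + 4*(-1)*(-5)²)*81 + 5 = (4 + 4*(-1)*25)*81 + 5 = (4 - 100)*81 + 5 = -96*81 + 5 = -7776 + 5 = -7771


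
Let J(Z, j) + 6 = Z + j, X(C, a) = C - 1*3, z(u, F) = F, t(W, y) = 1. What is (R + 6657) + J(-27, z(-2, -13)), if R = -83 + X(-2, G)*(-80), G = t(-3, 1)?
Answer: 6928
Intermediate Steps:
G = 1
X(C, a) = -3 + C (X(C, a) = C - 3 = -3 + C)
R = 317 (R = -83 + (-3 - 2)*(-80) = -83 - 5*(-80) = -83 + 400 = 317)
J(Z, j) = -6 + Z + j (J(Z, j) = -6 + (Z + j) = -6 + Z + j)
(R + 6657) + J(-27, z(-2, -13)) = (317 + 6657) + (-6 - 27 - 13) = 6974 - 46 = 6928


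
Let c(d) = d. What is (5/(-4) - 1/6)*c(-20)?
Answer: 85/3 ≈ 28.333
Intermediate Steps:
(5/(-4) - 1/6)*c(-20) = (5/(-4) - 1/6)*(-20) = (5*(-¼) - 1*⅙)*(-20) = (-5/4 - ⅙)*(-20) = -17/12*(-20) = 85/3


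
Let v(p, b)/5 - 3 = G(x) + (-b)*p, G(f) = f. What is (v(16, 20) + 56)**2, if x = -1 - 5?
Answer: 2430481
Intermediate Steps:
x = -6
v(p, b) = -15 - 5*b*p (v(p, b) = 15 + 5*(-6 + (-b)*p) = 15 + 5*(-6 - b*p) = 15 + (-30 - 5*b*p) = -15 - 5*b*p)
(v(16, 20) + 56)**2 = ((-15 - 5*20*16) + 56)**2 = ((-15 - 1600) + 56)**2 = (-1615 + 56)**2 = (-1559)**2 = 2430481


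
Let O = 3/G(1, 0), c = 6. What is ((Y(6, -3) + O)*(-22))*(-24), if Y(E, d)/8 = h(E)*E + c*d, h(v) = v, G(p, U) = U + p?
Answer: 77616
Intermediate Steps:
Y(E, d) = 8*E² + 48*d (Y(E, d) = 8*(E*E + 6*d) = 8*(E² + 6*d) = 8*E² + 48*d)
O = 3 (O = 3/(0 + 1) = 3/1 = 3*1 = 3)
((Y(6, -3) + O)*(-22))*(-24) = (((8*6² + 48*(-3)) + 3)*(-22))*(-24) = (((8*36 - 144) + 3)*(-22))*(-24) = (((288 - 144) + 3)*(-22))*(-24) = ((144 + 3)*(-22))*(-24) = (147*(-22))*(-24) = -3234*(-24) = 77616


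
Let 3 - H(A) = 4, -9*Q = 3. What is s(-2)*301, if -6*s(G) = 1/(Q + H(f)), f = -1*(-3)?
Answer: 301/8 ≈ 37.625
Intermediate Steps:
Q = -⅓ (Q = -⅑*3 = -⅓ ≈ -0.33333)
f = 3
H(A) = -1 (H(A) = 3 - 1*4 = 3 - 4 = -1)
s(G) = ⅛ (s(G) = -1/(6*(-⅓ - 1)) = -1/(6*(-4/3)) = -⅙*(-¾) = ⅛)
s(-2)*301 = (⅛)*301 = 301/8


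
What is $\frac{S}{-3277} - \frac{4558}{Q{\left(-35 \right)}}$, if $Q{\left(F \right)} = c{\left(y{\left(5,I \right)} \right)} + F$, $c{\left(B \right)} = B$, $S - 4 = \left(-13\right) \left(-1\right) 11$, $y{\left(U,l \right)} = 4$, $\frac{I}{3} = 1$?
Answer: $\frac{14932009}{101587} \approx 146.99$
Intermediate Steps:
$I = 3$ ($I = 3 \cdot 1 = 3$)
$S = 147$ ($S = 4 + \left(-13\right) \left(-1\right) 11 = 4 + 13 \cdot 11 = 4 + 143 = 147$)
$Q{\left(F \right)} = 4 + F$
$\frac{S}{-3277} - \frac{4558}{Q{\left(-35 \right)}} = \frac{147}{-3277} - \frac{4558}{4 - 35} = 147 \left(- \frac{1}{3277}\right) - \frac{4558}{-31} = - \frac{147}{3277} - - \frac{4558}{31} = - \frac{147}{3277} + \frac{4558}{31} = \frac{14932009}{101587}$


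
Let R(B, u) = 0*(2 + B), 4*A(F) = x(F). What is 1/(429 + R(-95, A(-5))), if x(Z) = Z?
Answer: 1/429 ≈ 0.0023310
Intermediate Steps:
A(F) = F/4
R(B, u) = 0
1/(429 + R(-95, A(-5))) = 1/(429 + 0) = 1/429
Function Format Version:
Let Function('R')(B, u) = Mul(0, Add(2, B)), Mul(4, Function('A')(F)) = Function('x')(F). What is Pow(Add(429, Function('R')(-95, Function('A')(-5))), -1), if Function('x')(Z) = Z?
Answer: Rational(1, 429) ≈ 0.0023310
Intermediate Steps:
Function('A')(F) = Mul(Rational(1, 4), F)
Function('R')(B, u) = 0
Pow(Add(429, Function('R')(-95, Function('A')(-5))), -1) = Pow(Add(429, 0), -1) = Pow(429, -1) = Rational(1, 429)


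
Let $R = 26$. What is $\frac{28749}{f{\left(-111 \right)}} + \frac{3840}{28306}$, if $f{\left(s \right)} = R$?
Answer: $\frac{406934517}{367978} \approx 1105.9$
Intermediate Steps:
$f{\left(s \right)} = 26$
$\frac{28749}{f{\left(-111 \right)}} + \frac{3840}{28306} = \frac{28749}{26} + \frac{3840}{28306} = 28749 \cdot \frac{1}{26} + 3840 \cdot \frac{1}{28306} = \frac{28749}{26} + \frac{1920}{14153} = \frac{406934517}{367978}$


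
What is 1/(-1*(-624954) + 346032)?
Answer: 1/970986 ≈ 1.0299e-6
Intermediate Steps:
1/(-1*(-624954) + 346032) = 1/(624954 + 346032) = 1/970986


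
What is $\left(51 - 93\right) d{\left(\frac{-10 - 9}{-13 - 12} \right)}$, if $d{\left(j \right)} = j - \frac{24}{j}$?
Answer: $\frac{614838}{475} \approx 1294.4$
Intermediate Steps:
$d{\left(j \right)} = j - \frac{24}{j}$
$\left(51 - 93\right) d{\left(\frac{-10 - 9}{-13 - 12} \right)} = \left(51 - 93\right) \left(\frac{-10 - 9}{-13 - 12} - \frac{24}{\left(-10 - 9\right) \frac{1}{-13 - 12}}\right) = \left(51 - 93\right) \left(- \frac{19}{-25} - \frac{24}{\left(-19\right) \frac{1}{-25}}\right) = - 42 \left(\left(-19\right) \left(- \frac{1}{25}\right) - \frac{24}{\left(-19\right) \left(- \frac{1}{25}\right)}\right) = - 42 \left(\frac{19}{25} - \frac{24}{\frac{19}{25}}\right) = - 42 \left(\frac{19}{25} - \frac{600}{19}\right) = \left(-42\right) \left(- \frac{14639}{475}\right) = \frac{614838}{475}$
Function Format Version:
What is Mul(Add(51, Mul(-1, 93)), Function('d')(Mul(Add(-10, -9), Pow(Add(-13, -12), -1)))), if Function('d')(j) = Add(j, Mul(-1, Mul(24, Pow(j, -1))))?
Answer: Rational(614838, 475) ≈ 1294.4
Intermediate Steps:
Function('d')(j) = Add(j, Mul(-24, Pow(j, -1)))
Mul(Add(51, Mul(-1, 93)), Function('d')(Mul(Add(-10, -9), Pow(Add(-13, -12), -1)))) = Mul(Add(51, Mul(-1, 93)), Add(Mul(Add(-10, -9), Pow(Add(-13, -12), -1)), Mul(-24, Pow(Mul(Add(-10, -9), Pow(Add(-13, -12), -1)), -1)))) = Mul(Add(51, -93), Add(Mul(-19, Pow(-25, -1)), Mul(-24, Pow(Mul(-19, Pow(-25, -1)), -1)))) = Mul(-42, Add(Mul(-19, Rational(-1, 25)), Mul(-24, Pow(Mul(-19, Rational(-1, 25)), -1)))) = Mul(-42, Add(Rational(19, 25), Mul(-24, Pow(Rational(19, 25), -1)))) = Mul(-42, Add(Rational(19, 25), Mul(-24, Rational(25, 19)))) = Mul(-42, Add(Rational(19, 25), Rational(-600, 19))) = Mul(-42, Rational(-14639, 475)) = Rational(614838, 475)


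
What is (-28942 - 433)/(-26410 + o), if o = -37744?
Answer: 29375/64154 ≈ 0.45788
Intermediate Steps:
(-28942 - 433)/(-26410 + o) = (-28942 - 433)/(-26410 - 37744) = -29375/(-64154) = -29375*(-1/64154) = 29375/64154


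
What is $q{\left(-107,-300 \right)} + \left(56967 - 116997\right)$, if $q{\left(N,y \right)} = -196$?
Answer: $-60226$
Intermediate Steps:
$q{\left(-107,-300 \right)} + \left(56967 - 116997\right) = -196 + \left(56967 - 116997\right) = -196 - 60030 = -60226$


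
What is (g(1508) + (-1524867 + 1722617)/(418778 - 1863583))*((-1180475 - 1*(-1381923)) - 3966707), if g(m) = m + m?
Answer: -3281298309797934/288961 ≈ -1.1356e+10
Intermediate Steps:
g(m) = 2*m
(g(1508) + (-1524867 + 1722617)/(418778 - 1863583))*((-1180475 - 1*(-1381923)) - 3966707) = (2*1508 + (-1524867 + 1722617)/(418778 - 1863583))*((-1180475 - 1*(-1381923)) - 3966707) = (3016 + 197750/(-1444805))*((-1180475 + 1381923) - 3966707) = (3016 + 197750*(-1/1444805))*(201448 - 3966707) = (3016 - 39550/288961)*(-3765259) = (871466826/288961)*(-3765259) = -3281298309797934/288961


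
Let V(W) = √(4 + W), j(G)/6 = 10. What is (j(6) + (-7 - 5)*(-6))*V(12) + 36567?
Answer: 37095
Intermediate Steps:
j(G) = 60 (j(G) = 6*10 = 60)
(j(6) + (-7 - 5)*(-6))*V(12) + 36567 = (60 + (-7 - 5)*(-6))*√(4 + 12) + 36567 = (60 - 12*(-6))*√16 + 36567 = (60 + 72)*4 + 36567 = 132*4 + 36567 = 528 + 36567 = 37095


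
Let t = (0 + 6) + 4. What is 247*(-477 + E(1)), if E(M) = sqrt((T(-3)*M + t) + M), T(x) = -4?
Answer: -117819 + 247*sqrt(7) ≈ -1.1717e+5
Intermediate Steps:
t = 10 (t = 6 + 4 = 10)
E(M) = sqrt(10 - 3*M) (E(M) = sqrt((-4*M + 10) + M) = sqrt((10 - 4*M) + M) = sqrt(10 - 3*M))
247*(-477 + E(1)) = 247*(-477 + sqrt(10 - 3*1)) = 247*(-477 + sqrt(10 - 3)) = 247*(-477 + sqrt(7)) = -117819 + 247*sqrt(7)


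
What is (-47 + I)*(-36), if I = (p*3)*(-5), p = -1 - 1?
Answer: 612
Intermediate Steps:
p = -2
I = 30 (I = -2*3*(-5) = -6*(-5) = 30)
(-47 + I)*(-36) = (-47 + 30)*(-36) = -17*(-36) = 612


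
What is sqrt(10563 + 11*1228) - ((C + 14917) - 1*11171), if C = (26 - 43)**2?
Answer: -4035 + sqrt(24071) ≈ -3879.9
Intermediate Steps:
C = 289 (C = (-17)**2 = 289)
sqrt(10563 + 11*1228) - ((C + 14917) - 1*11171) = sqrt(10563 + 11*1228) - ((289 + 14917) - 1*11171) = sqrt(10563 + 13508) - (15206 - 11171) = sqrt(24071) - 1*4035 = sqrt(24071) - 4035 = -4035 + sqrt(24071)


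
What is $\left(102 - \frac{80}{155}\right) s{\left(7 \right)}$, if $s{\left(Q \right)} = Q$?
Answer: $\frac{22022}{31} \approx 710.39$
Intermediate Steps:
$\left(102 - \frac{80}{155}\right) s{\left(7 \right)} = \left(102 - \frac{80}{155}\right) 7 = \left(102 - \frac{16}{31}\right) 7 = \frac{3146}{31} \cdot 7 = \frac{22022}{31}$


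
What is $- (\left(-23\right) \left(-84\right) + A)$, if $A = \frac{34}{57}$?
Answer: $- \frac{110158}{57} \approx -1932.6$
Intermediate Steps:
$A = \frac{34}{57}$ ($A = 34 \cdot \frac{1}{57} = \frac{34}{57} \approx 0.59649$)
$- (\left(-23\right) \left(-84\right) + A) = - (\left(-23\right) \left(-84\right) + \frac{34}{57}) = - (1932 + \frac{34}{57}) = \left(-1\right) \frac{110158}{57} = - \frac{110158}{57}$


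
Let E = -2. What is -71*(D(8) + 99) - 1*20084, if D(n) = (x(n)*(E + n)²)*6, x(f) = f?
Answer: -149801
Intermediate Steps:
D(n) = 6*n*(-2 + n)² (D(n) = (n*(-2 + n)²)*6 = 6*n*(-2 + n)²)
-71*(D(8) + 99) - 1*20084 = -71*(6*8*(-2 + 8)² + 99) - 1*20084 = -71*(6*8*6² + 99) - 20084 = -71*(6*8*36 + 99) - 20084 = -71*(1728 + 99) - 20084 = -71*1827 - 20084 = -129717 - 20084 = -149801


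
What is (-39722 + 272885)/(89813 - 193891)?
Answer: -233163/104078 ≈ -2.2403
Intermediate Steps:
(-39722 + 272885)/(89813 - 193891) = 233163/(-104078) = 233163*(-1/104078) = -233163/104078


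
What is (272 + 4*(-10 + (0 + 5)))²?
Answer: 63504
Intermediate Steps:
(272 + 4*(-10 + (0 + 5)))² = (272 + 4*(-10 + 5))² = (272 + 4*(-5))² = (272 - 20)² = 252² = 63504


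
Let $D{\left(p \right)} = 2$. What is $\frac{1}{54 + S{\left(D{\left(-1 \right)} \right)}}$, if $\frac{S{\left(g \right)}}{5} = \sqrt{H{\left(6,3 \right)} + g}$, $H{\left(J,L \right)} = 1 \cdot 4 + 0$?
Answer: $\frac{9}{461} - \frac{5 \sqrt{6}}{2766} \approx 0.015095$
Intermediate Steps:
$H{\left(J,L \right)} = 4$ ($H{\left(J,L \right)} = 4 + 0 = 4$)
$S{\left(g \right)} = 5 \sqrt{4 + g}$
$\frac{1}{54 + S{\left(D{\left(-1 \right)} \right)}} = \frac{1}{54 + 5 \sqrt{4 + 2}} = \frac{1}{54 + 5 \sqrt{6}}$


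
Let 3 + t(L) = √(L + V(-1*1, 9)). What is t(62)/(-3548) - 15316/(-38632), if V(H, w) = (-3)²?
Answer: 6807133/17133292 - √71/3548 ≈ 0.39493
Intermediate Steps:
V(H, w) = 9
t(L) = -3 + √(9 + L) (t(L) = -3 + √(L + 9) = -3 + √(9 + L))
t(62)/(-3548) - 15316/(-38632) = (-3 + √(9 + 62))/(-3548) - 15316/(-38632) = (-3 + √71)*(-1/3548) - 15316*(-1/38632) = (3/3548 - √71/3548) + 3829/9658 = 6807133/17133292 - √71/3548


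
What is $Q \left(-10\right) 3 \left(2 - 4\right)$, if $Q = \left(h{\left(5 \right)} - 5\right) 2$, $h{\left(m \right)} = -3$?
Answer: $-960$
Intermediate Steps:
$Q = -16$ ($Q = \left(-3 - 5\right) 2 = \left(-8\right) 2 = -16$)
$Q \left(-10\right) 3 \left(2 - 4\right) = \left(-16\right) \left(-10\right) 3 \left(2 - 4\right) = 160 \cdot 3 \left(-2\right) = 160 \left(-6\right) = -960$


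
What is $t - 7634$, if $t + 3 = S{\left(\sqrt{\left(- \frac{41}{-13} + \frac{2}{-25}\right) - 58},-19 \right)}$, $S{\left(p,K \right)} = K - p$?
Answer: $-7656 - \frac{i \sqrt{232063}}{65} \approx -7656.0 - 7.4112 i$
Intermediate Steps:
$t = -22 - \frac{i \sqrt{232063}}{65}$ ($t = -3 - \left(19 + \sqrt{\left(- \frac{41}{-13} + \frac{2}{-25}\right) - 58}\right) = -3 - \left(19 + \sqrt{\left(\left(-41\right) \left(- \frac{1}{13}\right) + 2 \left(- \frac{1}{25}\right)\right) - 58}\right) = -3 - \left(19 + \sqrt{\left(\frac{41}{13} - \frac{2}{25}\right) - 58}\right) = -3 - \left(19 + \sqrt{\frac{999}{325} - 58}\right) = -3 - \left(19 + \sqrt{- \frac{17851}{325}}\right) = -3 - \left(19 + \frac{i \sqrt{232063}}{65}\right) = -22 - \frac{i \sqrt{232063}}{65} \approx -22.0 - 7.4112 i$)
$t - 7634 = \left(-22 - \frac{i \sqrt{232063}}{65}\right) - 7634 = -7656 - \frac{i \sqrt{232063}}{65}$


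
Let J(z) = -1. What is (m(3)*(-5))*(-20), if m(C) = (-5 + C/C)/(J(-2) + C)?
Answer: -200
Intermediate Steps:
m(C) = -4/(-1 + C) (m(C) = (-5 + C/C)/(-1 + C) = (-5 + 1)/(-1 + C) = -4/(-1 + C))
(m(3)*(-5))*(-20) = (-4/(-1 + 3)*(-5))*(-20) = (-4/2*(-5))*(-20) = (-4*1/2*(-5))*(-20) = -2*(-5)*(-20) = 10*(-20) = -200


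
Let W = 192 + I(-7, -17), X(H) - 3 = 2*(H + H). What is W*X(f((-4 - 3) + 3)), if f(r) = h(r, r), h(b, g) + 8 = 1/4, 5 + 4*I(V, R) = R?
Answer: -5222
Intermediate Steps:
I(V, R) = -5/4 + R/4
h(b, g) = -31/4 (h(b, g) = -8 + 1/4 = -8 + ¼ = -31/4)
f(r) = -31/4
X(H) = 3 + 4*H (X(H) = 3 + 2*(H + H) = 3 + 2*(2*H) = 3 + 4*H)
W = 373/2 (W = 192 + (-5/4 + (¼)*(-17)) = 192 + (-5/4 - 17/4) = 192 - 11/2 = 373/2 ≈ 186.50)
W*X(f((-4 - 3) + 3)) = 373*(3 + 4*(-31/4))/2 = 373*(3 - 31)/2 = (373/2)*(-28) = -5222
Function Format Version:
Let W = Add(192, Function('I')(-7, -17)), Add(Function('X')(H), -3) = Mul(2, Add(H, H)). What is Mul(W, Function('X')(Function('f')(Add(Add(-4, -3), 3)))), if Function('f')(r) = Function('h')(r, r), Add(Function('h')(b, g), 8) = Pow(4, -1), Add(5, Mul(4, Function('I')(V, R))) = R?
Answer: -5222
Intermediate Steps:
Function('I')(V, R) = Add(Rational(-5, 4), Mul(Rational(1, 4), R))
Function('h')(b, g) = Rational(-31, 4) (Function('h')(b, g) = Add(-8, Pow(4, -1)) = Add(-8, Rational(1, 4)) = Rational(-31, 4))
Function('f')(r) = Rational(-31, 4)
Function('X')(H) = Add(3, Mul(4, H)) (Function('X')(H) = Add(3, Mul(2, Add(H, H))) = Add(3, Mul(2, Mul(2, H))) = Add(3, Mul(4, H)))
W = Rational(373, 2) (W = Add(192, Add(Rational(-5, 4), Mul(Rational(1, 4), -17))) = Add(192, Add(Rational(-5, 4), Rational(-17, 4))) = Add(192, Rational(-11, 2)) = Rational(373, 2) ≈ 186.50)
Mul(W, Function('X')(Function('f')(Add(Add(-4, -3), 3)))) = Mul(Rational(373, 2), Add(3, Mul(4, Rational(-31, 4)))) = Mul(Rational(373, 2), Add(3, -31)) = Mul(Rational(373, 2), -28) = -5222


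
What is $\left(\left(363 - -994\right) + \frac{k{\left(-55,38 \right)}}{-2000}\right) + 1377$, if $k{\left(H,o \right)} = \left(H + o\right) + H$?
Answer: $\frac{683509}{250} \approx 2734.0$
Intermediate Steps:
$k{\left(H,o \right)} = o + 2 H$
$\left(\left(363 - -994\right) + \frac{k{\left(-55,38 \right)}}{-2000}\right) + 1377 = \left(\left(363 - -994\right) + \frac{38 + 2 \left(-55\right)}{-2000}\right) + 1377 = \left(\left(363 + 994\right) + \left(38 - 110\right) \left(- \frac{1}{2000}\right)\right) + 1377 = \left(1357 - - \frac{9}{250}\right) + 1377 = \left(1357 + \frac{9}{250}\right) + 1377 = \frac{339259}{250} + 1377 = \frac{683509}{250}$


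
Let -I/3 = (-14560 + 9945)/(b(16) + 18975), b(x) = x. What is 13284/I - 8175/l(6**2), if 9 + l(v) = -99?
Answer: 3039893203/166140 ≈ 18297.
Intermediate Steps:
l(v) = -108 (l(v) = -9 - 99 = -108)
I = 13845/18991 (I = -3*(-14560 + 9945)/(16 + 18975) = -(-13845)/18991 = -3*(-4615/18991) = 13845/18991 ≈ 0.72903)
13284/I - 8175/l(6**2) = 13284/(13845/18991) - 8175/(-108) = 13284*(18991/13845) - 8175*(-1/108) = 84092148/4615 + 2725/36 = 3039893203/166140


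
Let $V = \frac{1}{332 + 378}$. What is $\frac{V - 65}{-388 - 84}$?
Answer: $\frac{46149}{335120} \approx 0.13771$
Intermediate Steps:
$V = \frac{1}{710} \approx 0.0014085$
$\frac{V - 65}{-388 - 84} = \frac{\frac{1}{710} - 65}{-388 - 84} = - \frac{46149}{710 \left(-472\right)} = \left(- \frac{46149}{710}\right) \left(- \frac{1}{472}\right) = \frac{46149}{335120}$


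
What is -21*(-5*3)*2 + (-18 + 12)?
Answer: 624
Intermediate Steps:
-21*(-5*3)*2 + (-18 + 12) = -(-315)*2 - 6 = -21*(-30) - 6 = 630 - 6 = 624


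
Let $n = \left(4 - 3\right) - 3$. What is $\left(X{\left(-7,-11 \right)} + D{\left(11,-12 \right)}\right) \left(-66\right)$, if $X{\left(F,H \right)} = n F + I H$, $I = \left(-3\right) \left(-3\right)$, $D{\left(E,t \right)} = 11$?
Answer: $4884$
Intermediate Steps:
$I = 9$
$n = -2$ ($n = 1 - 3 = -2$)
$X{\left(F,H \right)} = - 2 F + 9 H$
$\left(X{\left(-7,-11 \right)} + D{\left(11,-12 \right)}\right) \left(-66\right) = \left(\left(\left(-2\right) \left(-7\right) + 9 \left(-11\right)\right) + 11\right) \left(-66\right) = \left(\left(14 - 99\right) + 11\right) \left(-66\right) = \left(-85 + 11\right) \left(-66\right) = \left(-74\right) \left(-66\right) = 4884$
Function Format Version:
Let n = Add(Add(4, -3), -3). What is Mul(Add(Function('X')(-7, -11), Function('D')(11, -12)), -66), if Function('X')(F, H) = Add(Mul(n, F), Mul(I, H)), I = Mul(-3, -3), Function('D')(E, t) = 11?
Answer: 4884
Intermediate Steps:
I = 9
n = -2 (n = Add(1, -3) = -2)
Function('X')(F, H) = Add(Mul(-2, F), Mul(9, H))
Mul(Add(Function('X')(-7, -11), Function('D')(11, -12)), -66) = Mul(Add(Add(Mul(-2, -7), Mul(9, -11)), 11), -66) = Mul(Add(Add(14, -99), 11), -66) = Mul(Add(-85, 11), -66) = Mul(-74, -66) = 4884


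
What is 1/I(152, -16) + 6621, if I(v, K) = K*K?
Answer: 1694977/256 ≈ 6621.0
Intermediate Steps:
I(v, K) = K²
1/I(152, -16) + 6621 = 1/((-16)²) + 6621 = 1/256 + 6621 = 1694977/256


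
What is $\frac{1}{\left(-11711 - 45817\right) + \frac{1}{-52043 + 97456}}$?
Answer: $- \frac{45413}{2612519063} \approx -1.7383 \cdot 10^{-5}$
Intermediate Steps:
$\frac{1}{\left(-11711 - 45817\right) + \frac{1}{-52043 + 97456}} = \frac{1}{\left(-11711 - 45817\right) + \frac{1}{45413}} = \frac{1}{-57528 + \frac{1}{45413}} = \frac{1}{- \frac{2612519063}{45413}} = - \frac{45413}{2612519063}$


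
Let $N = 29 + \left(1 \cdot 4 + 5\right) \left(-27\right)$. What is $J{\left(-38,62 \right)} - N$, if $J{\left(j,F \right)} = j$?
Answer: $176$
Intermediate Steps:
$N = -214$ ($N = 29 + \left(4 + 5\right) \left(-27\right) = 29 + 9 \left(-27\right) = 29 - 243 = -214$)
$J{\left(-38,62 \right)} - N = -38 - -214 = -38 + 214 = 176$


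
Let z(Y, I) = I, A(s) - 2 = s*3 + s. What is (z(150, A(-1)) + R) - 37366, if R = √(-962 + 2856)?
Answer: -37368 + √1894 ≈ -37325.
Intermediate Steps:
A(s) = 2 + 4*s (A(s) = 2 + (s*3 + s) = 2 + (3*s + s) = 2 + 4*s)
R = √1894 ≈ 43.520
(z(150, A(-1)) + R) - 37366 = ((2 + 4*(-1)) + √1894) - 37366 = ((2 - 4) + √1894) - 37366 = (-2 + √1894) - 37366 = -37368 + √1894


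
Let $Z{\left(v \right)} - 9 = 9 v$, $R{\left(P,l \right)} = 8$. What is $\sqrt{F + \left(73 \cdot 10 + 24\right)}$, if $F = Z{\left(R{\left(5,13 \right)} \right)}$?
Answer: $\sqrt{835} \approx 28.896$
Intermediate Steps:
$Z{\left(v \right)} = 9 + 9 v$
$F = 81$ ($F = 9 + 9 \cdot 8 = 9 + 72 = 81$)
$\sqrt{F + \left(73 \cdot 10 + 24\right)} = \sqrt{81 + \left(73 \cdot 10 + 24\right)} = \sqrt{81 + \left(730 + 24\right)} = \sqrt{81 + 754} = \sqrt{835}$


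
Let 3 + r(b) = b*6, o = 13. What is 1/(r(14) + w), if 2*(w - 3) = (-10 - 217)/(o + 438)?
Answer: 902/75541 ≈ 0.011941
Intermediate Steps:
r(b) = -3 + 6*b (r(b) = -3 + b*6 = -3 + 6*b)
w = 2479/902 (w = 3 + ((-10 - 217)/(13 + 438))/2 = 3 + (-227/451)/2 = 3 + (-227*1/451)/2 = 3 + (1/2)*(-227/451) = 3 - 227/902 = 2479/902 ≈ 2.7483)
1/(r(14) + w) = 1/((-3 + 6*14) + 2479/902) = 1/((-3 + 84) + 2479/902) = 1/(81 + 2479/902) = 1/(75541/902) = 902/75541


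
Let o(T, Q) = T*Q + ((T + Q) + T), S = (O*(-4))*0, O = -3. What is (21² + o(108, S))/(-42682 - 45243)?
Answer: -657/87925 ≈ -0.0074723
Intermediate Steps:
S = 0 (S = -3*(-4)*0 = 12*0 = 0)
o(T, Q) = Q + 2*T + Q*T (o(T, Q) = Q*T + ((Q + T) + T) = Q*T + (Q + 2*T) = Q + 2*T + Q*T)
(21² + o(108, S))/(-42682 - 45243) = (21² + (0 + 2*108 + 0*108))/(-42682 - 45243) = (441 + (0 + 216 + 0))/(-87925) = (441 + 216)*(-1/87925) = 657*(-1/87925) = -657/87925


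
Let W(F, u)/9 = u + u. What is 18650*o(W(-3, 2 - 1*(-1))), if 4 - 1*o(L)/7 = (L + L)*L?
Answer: -760845400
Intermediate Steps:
W(F, u) = 18*u (W(F, u) = 9*(u + u) = 9*(2*u) = 18*u)
o(L) = 28 - 14*L**2 (o(L) = 28 - 7*(L + L)*L = 28 - 7*2*L*L = 28 - 14*L**2)
18650*o(W(-3, 2 - 1*(-1))) = 18650*(28 - 14*324*(2 - 1*(-1))**2) = 18650*(28 - 14*324*(2 + 1)**2) = 18650*(28 - 14*(18*3)**2) = 18650*(28 - 14*54**2) = 18650*(28 - 14*2916) = 18650*(28 - 40824) = 18650*(-40796) = -760845400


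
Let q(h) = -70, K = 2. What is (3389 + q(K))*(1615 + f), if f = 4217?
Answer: 19356408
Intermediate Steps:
(3389 + q(K))*(1615 + f) = (3389 - 70)*(1615 + 4217) = 3319*5832 = 19356408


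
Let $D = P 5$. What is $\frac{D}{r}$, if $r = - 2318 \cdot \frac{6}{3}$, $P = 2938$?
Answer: $- \frac{7345}{2318} \approx -3.1687$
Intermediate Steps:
$D = 14690$ ($D = 2938 \cdot 5 = 14690$)
$r = -4636$ ($r = - 2318 \cdot 6 \cdot \frac{1}{3} = \left(-2318\right) 2 = -4636$)
$\frac{D}{r} = \frac{14690}{-4636} = 14690 \left(- \frac{1}{4636}\right) = - \frac{7345}{2318}$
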